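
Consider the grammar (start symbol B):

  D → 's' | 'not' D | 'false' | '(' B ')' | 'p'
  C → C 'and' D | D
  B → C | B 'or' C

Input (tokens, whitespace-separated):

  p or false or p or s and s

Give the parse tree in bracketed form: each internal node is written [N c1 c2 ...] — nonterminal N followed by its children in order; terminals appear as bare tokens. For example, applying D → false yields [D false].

[B [B [B [B [C [D p]]] or [C [D false]]] or [C [D p]]] or [C [C [D s]] and [D s]]]

B
B or C
B or C or C
B or C or C or C
C or C or C or C
D or C or C or C
p or C or C or C
p or D or C or C
p or false or C or C
p or false or D or C
p or false or p or C
p or false or p or C and D
p or false or p or D and D
p or false or p or s and D
p or false or p or s and s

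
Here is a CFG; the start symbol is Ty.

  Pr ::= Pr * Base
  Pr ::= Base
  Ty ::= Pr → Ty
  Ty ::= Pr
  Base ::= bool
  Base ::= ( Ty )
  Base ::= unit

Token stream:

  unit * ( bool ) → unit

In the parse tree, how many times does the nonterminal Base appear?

[Ty [Pr [Pr [Base unit]] * [Base ( [Ty [Pr [Base bool]]] )]] → [Ty [Pr [Base unit]]]]

4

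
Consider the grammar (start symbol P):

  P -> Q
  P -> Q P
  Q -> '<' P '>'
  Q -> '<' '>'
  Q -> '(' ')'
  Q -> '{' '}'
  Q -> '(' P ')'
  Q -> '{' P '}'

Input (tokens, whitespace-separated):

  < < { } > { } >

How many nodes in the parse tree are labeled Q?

4

[P [Q < [P [Q < [P [Q { }]] >] [P [Q { }]]] >]]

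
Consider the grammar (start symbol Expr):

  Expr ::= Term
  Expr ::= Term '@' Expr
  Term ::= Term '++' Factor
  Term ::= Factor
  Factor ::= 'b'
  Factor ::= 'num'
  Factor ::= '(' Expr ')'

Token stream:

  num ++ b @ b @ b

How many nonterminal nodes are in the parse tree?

[Expr [Term [Term [Factor num]] ++ [Factor b]] @ [Expr [Term [Factor b]] @ [Expr [Term [Factor b]]]]]

11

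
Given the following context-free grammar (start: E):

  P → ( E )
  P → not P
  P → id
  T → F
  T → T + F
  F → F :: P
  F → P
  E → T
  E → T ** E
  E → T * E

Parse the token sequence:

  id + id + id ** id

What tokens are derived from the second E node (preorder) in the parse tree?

[E [T [T [T [F [P id]]] + [F [P id]]] + [F [P id]]] ** [E [T [F [P id]]]]]

id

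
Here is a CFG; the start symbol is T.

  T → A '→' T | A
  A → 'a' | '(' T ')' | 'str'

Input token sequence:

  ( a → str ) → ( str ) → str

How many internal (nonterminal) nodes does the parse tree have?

12

[T [A ( [T [A a] → [T [A str]]] )] → [T [A ( [T [A str]] )] → [T [A str]]]]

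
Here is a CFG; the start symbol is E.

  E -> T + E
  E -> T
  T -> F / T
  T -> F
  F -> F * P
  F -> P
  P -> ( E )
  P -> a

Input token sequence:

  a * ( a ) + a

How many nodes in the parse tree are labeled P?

[E [T [F [F [P a]] * [P ( [E [T [F [P a]]]] )]]] + [E [T [F [P a]]]]]

4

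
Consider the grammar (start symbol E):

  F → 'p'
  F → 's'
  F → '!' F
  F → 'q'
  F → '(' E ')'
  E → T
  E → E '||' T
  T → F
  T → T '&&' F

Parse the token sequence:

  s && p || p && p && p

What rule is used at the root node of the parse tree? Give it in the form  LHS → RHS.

E → E '||' T

[E [E [T [T [F s]] && [F p]]] || [T [T [T [F p]] && [F p]] && [F p]]]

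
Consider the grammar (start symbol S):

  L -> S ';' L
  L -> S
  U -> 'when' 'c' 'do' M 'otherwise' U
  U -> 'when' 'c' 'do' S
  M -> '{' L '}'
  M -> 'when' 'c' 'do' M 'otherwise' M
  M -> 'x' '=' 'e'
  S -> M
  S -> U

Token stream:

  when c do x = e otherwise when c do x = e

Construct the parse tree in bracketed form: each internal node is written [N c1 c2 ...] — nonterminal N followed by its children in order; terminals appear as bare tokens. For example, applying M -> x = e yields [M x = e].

S
U
when c do M otherwise U
when c do x = e otherwise U
when c do x = e otherwise when c do S
when c do x = e otherwise when c do M
when c do x = e otherwise when c do x = e

[S [U when c do [M x = e] otherwise [U when c do [S [M x = e]]]]]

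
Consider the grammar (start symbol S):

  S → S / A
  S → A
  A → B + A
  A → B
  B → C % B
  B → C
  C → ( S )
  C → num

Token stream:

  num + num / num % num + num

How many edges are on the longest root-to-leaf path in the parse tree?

6

[S [S [A [B [C num]] + [A [B [C num]]]]] / [A [B [C num] % [B [C num]]] + [A [B [C num]]]]]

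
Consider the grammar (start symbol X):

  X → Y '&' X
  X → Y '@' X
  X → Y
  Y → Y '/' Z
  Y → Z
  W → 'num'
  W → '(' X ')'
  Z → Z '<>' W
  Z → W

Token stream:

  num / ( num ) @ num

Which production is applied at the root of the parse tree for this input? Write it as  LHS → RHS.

[X [Y [Y [Z [W num]]] / [Z [W ( [X [Y [Z [W num]]]] )]]] @ [X [Y [Z [W num]]]]]

X → Y '@' X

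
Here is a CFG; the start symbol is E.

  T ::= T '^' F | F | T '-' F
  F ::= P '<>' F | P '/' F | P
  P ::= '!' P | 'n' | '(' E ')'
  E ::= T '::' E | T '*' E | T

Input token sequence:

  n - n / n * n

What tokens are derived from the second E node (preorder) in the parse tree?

n

[E [T [T [F [P n]]] - [F [P n] / [F [P n]]]] * [E [T [F [P n]]]]]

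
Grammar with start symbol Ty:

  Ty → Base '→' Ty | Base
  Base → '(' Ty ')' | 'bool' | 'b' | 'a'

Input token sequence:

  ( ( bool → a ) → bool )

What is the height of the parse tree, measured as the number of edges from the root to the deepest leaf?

7

[Ty [Base ( [Ty [Base ( [Ty [Base bool] → [Ty [Base a]]] )] → [Ty [Base bool]]] )]]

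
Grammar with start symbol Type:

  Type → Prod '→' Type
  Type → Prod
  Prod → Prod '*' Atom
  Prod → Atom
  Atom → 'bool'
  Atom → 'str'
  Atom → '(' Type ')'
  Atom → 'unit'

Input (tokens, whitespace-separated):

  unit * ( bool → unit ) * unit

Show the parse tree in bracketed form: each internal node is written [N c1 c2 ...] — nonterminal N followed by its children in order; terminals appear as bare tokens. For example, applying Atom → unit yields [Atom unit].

Type
Prod
Prod * Atom
Prod * Atom * Atom
Atom * Atom * Atom
unit * Atom * Atom
unit * ( Type ) * Atom
unit * ( Prod → Type ) * Atom
unit * ( Atom → Type ) * Atom
unit * ( bool → Type ) * Atom
unit * ( bool → Prod ) * Atom
unit * ( bool → Atom ) * Atom
unit * ( bool → unit ) * Atom
unit * ( bool → unit ) * unit

[Type [Prod [Prod [Prod [Atom unit]] * [Atom ( [Type [Prod [Atom bool]] → [Type [Prod [Atom unit]]]] )]] * [Atom unit]]]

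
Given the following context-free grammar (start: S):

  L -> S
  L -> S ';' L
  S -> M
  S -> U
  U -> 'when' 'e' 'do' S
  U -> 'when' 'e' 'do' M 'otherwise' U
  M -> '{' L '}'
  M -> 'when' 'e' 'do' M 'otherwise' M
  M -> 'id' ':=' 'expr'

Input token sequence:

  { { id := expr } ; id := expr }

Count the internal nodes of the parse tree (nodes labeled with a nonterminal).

[S [M { [L [S [M { [L [S [M id := expr]]] }]] ; [L [S [M id := expr]]]] }]]

11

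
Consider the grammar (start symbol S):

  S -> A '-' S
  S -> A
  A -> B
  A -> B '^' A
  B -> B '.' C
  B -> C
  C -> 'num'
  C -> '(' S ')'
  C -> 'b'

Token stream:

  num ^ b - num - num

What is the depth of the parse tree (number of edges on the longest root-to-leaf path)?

6

[S [A [B [C num]] ^ [A [B [C b]]]] - [S [A [B [C num]]] - [S [A [B [C num]]]]]]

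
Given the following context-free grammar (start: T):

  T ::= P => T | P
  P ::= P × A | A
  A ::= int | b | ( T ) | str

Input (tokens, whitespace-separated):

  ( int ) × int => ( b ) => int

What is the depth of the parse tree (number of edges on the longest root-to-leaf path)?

7

[T [P [P [A ( [T [P [A int]]] )]] × [A int]] => [T [P [A ( [T [P [A b]]] )]] => [T [P [A int]]]]]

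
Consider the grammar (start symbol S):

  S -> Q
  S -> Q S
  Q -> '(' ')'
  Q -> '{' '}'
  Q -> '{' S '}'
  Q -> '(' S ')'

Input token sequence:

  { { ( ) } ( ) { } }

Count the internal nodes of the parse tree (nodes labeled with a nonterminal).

10

[S [Q { [S [Q { [S [Q ( )]] }] [S [Q ( )] [S [Q { }]]]] }]]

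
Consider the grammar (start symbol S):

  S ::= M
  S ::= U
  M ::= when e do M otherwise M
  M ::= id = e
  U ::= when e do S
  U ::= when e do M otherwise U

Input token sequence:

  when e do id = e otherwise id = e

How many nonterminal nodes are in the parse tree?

4

[S [M when e do [M id = e] otherwise [M id = e]]]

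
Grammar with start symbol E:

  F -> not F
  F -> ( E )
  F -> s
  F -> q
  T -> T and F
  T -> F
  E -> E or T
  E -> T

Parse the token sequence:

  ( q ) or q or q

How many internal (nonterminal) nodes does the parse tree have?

[E [E [E [T [F ( [E [T [F q]]] )]]] or [T [F q]]] or [T [F q]]]

12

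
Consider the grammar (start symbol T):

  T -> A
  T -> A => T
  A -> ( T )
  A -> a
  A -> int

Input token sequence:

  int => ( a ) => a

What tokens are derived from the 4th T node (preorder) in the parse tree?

[T [A int] => [T [A ( [T [A a]] )] => [T [A a]]]]

a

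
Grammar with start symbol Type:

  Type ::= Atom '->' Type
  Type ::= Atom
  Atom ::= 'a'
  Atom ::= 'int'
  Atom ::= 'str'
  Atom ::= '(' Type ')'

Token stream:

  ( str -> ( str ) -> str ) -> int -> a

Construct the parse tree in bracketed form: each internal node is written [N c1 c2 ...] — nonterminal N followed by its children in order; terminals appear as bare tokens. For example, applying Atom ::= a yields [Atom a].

Type
Atom -> Type
( Type ) -> Type
( Atom -> Type ) -> Type
( str -> Type ) -> Type
( str -> Atom -> Type ) -> Type
( str -> ( Type ) -> Type ) -> Type
( str -> ( Atom ) -> Type ) -> Type
( str -> ( str ) -> Type ) -> Type
( str -> ( str ) -> Atom ) -> Type
( str -> ( str ) -> str ) -> Type
( str -> ( str ) -> str ) -> Atom -> Type
( str -> ( str ) -> str ) -> int -> Type
( str -> ( str ) -> str ) -> int -> Atom
( str -> ( str ) -> str ) -> int -> a

[Type [Atom ( [Type [Atom str] -> [Type [Atom ( [Type [Atom str]] )] -> [Type [Atom str]]]] )] -> [Type [Atom int] -> [Type [Atom a]]]]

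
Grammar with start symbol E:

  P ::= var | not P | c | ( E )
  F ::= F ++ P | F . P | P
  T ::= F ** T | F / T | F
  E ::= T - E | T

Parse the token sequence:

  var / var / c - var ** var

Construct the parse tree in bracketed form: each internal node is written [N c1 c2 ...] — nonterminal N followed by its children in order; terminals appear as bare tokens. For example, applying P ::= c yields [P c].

E
T - E
F / T - E
P / T - E
var / T - E
var / F / T - E
var / P / T - E
var / var / T - E
var / var / F - E
var / var / P - E
var / var / c - E
var / var / c - T
var / var / c - F ** T
var / var / c - P ** T
var / var / c - var ** T
var / var / c - var ** F
var / var / c - var ** P
var / var / c - var ** var

[E [T [F [P var]] / [T [F [P var]] / [T [F [P c]]]]] - [E [T [F [P var]] ** [T [F [P var]]]]]]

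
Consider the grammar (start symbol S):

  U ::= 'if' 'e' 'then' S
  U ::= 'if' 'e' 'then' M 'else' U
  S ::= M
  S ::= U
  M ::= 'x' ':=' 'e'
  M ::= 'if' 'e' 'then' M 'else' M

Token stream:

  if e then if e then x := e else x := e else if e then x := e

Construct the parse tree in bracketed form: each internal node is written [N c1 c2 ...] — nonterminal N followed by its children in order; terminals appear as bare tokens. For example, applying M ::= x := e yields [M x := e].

S
U
if e then M else U
if e then if e then M else M else U
if e then if e then x := e else M else U
if e then if e then x := e else x := e else U
if e then if e then x := e else x := e else if e then S
if e then if e then x := e else x := e else if e then M
if e then if e then x := e else x := e else if e then x := e

[S [U if e then [M if e then [M x := e] else [M x := e]] else [U if e then [S [M x := e]]]]]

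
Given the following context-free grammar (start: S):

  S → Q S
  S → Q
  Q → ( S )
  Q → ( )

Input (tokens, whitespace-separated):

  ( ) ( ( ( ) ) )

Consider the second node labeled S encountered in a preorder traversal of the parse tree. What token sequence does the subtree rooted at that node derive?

( ( ( ) ) )

[S [Q ( )] [S [Q ( [S [Q ( [S [Q ( )]] )]] )]]]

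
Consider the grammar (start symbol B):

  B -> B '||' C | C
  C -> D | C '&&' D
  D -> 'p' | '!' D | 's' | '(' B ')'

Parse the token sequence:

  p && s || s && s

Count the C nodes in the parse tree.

4

[B [B [C [C [D p]] && [D s]]] || [C [C [D s]] && [D s]]]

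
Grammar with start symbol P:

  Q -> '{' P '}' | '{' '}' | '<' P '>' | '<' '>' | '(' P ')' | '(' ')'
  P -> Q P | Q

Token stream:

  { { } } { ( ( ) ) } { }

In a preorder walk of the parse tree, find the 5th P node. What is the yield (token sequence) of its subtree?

( )

[P [Q { [P [Q { }]] }] [P [Q { [P [Q ( [P [Q ( )]] )]] }] [P [Q { }]]]]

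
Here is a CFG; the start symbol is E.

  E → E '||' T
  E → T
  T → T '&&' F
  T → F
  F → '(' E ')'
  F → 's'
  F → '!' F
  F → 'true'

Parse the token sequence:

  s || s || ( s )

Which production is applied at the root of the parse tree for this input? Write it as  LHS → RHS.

E → E '||' T

[E [E [E [T [F s]]] || [T [F s]]] || [T [F ( [E [T [F s]]] )]]]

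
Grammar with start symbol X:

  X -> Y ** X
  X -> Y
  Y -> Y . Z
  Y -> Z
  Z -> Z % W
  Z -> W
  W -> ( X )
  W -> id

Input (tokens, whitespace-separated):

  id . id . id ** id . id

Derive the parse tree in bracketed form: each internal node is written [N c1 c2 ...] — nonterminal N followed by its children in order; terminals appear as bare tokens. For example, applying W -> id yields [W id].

X
Y ** X
Y . Z ** X
Y . Z . Z ** X
Z . Z . Z ** X
W . Z . Z ** X
id . Z . Z ** X
id . W . Z ** X
id . id . Z ** X
id . id . W ** X
id . id . id ** X
id . id . id ** Y
id . id . id ** Y . Z
id . id . id ** Z . Z
id . id . id ** W . Z
id . id . id ** id . Z
id . id . id ** id . W
id . id . id ** id . id

[X [Y [Y [Y [Z [W id]]] . [Z [W id]]] . [Z [W id]]] ** [X [Y [Y [Z [W id]]] . [Z [W id]]]]]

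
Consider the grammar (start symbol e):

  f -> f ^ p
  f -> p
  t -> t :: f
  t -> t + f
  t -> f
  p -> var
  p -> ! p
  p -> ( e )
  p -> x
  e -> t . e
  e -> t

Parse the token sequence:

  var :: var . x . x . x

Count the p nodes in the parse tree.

5

[e [t [t [f [p var]]] :: [f [p var]]] . [e [t [f [p x]]] . [e [t [f [p x]]] . [e [t [f [p x]]]]]]]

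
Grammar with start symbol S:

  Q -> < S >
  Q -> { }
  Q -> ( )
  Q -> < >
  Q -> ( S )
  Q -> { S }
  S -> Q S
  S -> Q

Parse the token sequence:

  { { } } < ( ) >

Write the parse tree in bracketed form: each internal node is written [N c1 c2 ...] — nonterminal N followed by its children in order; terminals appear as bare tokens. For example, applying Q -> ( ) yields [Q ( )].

[S [Q { [S [Q { }]] }] [S [Q < [S [Q ( )]] >]]]

S
Q S
{ S } S
{ Q } S
{ { } } S
{ { } } Q
{ { } } < S >
{ { } } < Q >
{ { } } < ( ) >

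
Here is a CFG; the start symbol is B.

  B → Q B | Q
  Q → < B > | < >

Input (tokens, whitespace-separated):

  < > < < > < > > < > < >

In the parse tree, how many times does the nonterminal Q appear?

[B [Q < >] [B [Q < [B [Q < >] [B [Q < >]]] >] [B [Q < >] [B [Q < >]]]]]

6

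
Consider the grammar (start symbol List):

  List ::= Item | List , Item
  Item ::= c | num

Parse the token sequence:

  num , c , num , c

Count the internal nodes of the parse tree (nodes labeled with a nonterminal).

8

[List [List [List [List [Item num]] , [Item c]] , [Item num]] , [Item c]]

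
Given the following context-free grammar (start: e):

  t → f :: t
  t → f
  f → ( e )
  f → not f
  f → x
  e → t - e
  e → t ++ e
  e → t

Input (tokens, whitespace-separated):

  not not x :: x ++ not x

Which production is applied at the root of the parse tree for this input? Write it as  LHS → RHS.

[e [t [f not [f not [f x]]] :: [t [f x]]] ++ [e [t [f not [f x]]]]]

e → t ++ e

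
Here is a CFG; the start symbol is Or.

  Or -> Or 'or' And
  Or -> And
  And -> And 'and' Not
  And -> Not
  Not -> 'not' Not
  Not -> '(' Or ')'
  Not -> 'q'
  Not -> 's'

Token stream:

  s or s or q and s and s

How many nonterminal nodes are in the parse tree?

[Or [Or [Or [And [Not s]]] or [And [Not s]]] or [And [And [And [Not q]] and [Not s]] and [Not s]]]

13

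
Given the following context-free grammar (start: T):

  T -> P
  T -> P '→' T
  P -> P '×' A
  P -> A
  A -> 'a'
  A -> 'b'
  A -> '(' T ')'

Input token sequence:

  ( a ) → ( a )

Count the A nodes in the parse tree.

[T [P [A ( [T [P [A a]]] )]] → [T [P [A ( [T [P [A a]]] )]]]]

4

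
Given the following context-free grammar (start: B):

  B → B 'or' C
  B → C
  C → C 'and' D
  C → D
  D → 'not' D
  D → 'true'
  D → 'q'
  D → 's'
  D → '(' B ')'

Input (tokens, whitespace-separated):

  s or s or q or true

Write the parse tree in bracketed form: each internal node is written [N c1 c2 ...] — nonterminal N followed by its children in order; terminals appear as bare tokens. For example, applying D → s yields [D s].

B
B or C
B or C or C
B or C or C or C
C or C or C or C
D or C or C or C
s or C or C or C
s or D or C or C
s or s or C or C
s or s or D or C
s or s or q or C
s or s or q or D
s or s or q or true

[B [B [B [B [C [D s]]] or [C [D s]]] or [C [D q]]] or [C [D true]]]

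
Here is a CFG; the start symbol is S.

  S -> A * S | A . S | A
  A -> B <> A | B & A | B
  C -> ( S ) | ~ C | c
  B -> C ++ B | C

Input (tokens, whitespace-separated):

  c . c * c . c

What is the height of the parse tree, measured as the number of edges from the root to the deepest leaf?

[S [A [B [C c]]] . [S [A [B [C c]]] * [S [A [B [C c]]] . [S [A [B [C c]]]]]]]

7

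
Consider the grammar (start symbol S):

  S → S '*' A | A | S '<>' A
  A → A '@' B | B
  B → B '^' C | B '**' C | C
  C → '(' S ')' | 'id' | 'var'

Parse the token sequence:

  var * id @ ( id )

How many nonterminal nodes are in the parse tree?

[S [S [A [B [C var]]]] * [A [A [B [C id]]] @ [B [C ( [S [A [B [C id]]]] )]]]]

15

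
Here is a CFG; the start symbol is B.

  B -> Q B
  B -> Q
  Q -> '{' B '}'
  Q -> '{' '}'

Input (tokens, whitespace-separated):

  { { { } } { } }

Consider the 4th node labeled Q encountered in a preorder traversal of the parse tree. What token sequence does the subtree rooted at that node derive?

[B [Q { [B [Q { [B [Q { }]] }] [B [Q { }]]] }]]

{ }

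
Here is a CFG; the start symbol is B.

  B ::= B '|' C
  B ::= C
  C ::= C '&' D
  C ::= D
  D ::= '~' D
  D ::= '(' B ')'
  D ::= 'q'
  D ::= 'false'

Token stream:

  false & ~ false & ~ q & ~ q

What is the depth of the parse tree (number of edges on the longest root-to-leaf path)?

[B [C [C [C [C [D false]] & [D ~ [D false]]] & [D ~ [D q]]] & [D ~ [D q]]]]

6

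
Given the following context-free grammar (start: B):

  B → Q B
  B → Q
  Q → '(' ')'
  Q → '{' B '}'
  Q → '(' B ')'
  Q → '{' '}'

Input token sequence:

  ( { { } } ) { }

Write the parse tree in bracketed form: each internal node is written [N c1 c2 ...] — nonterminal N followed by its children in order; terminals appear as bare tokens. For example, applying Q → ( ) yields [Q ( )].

B
Q B
( B ) B
( Q ) B
( { B } ) B
( { Q } ) B
( { { } } ) B
( { { } } ) Q
( { { } } ) { }

[B [Q ( [B [Q { [B [Q { }]] }]] )] [B [Q { }]]]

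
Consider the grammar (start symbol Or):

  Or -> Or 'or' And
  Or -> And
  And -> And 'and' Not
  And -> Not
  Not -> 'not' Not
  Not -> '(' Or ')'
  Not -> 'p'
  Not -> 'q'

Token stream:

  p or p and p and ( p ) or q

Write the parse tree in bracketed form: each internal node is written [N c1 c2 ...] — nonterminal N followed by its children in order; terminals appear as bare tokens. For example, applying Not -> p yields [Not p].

[Or [Or [Or [And [Not p]]] or [And [And [And [Not p]] and [Not p]] and [Not ( [Or [And [Not p]]] )]]] or [And [Not q]]]

Or
Or or And
Or or And or And
And or And or And
Not or And or And
p or And or And
p or And and Not or And
p or And and Not and Not or And
p or Not and Not and Not or And
p or p and Not and Not or And
p or p and p and Not or And
p or p and p and ( Or ) or And
p or p and p and ( And ) or And
p or p and p and ( Not ) or And
p or p and p and ( p ) or And
p or p and p and ( p ) or Not
p or p and p and ( p ) or q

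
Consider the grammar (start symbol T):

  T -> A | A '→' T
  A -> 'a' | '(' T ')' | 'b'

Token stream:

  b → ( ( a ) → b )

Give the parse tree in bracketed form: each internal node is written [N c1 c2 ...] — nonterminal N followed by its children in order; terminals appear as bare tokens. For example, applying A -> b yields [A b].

T
A → T
b → T
b → A
b → ( T )
b → ( A → T )
b → ( ( T ) → T )
b → ( ( A ) → T )
b → ( ( a ) → T )
b → ( ( a ) → A )
b → ( ( a ) → b )

[T [A b] → [T [A ( [T [A ( [T [A a]] )] → [T [A b]]] )]]]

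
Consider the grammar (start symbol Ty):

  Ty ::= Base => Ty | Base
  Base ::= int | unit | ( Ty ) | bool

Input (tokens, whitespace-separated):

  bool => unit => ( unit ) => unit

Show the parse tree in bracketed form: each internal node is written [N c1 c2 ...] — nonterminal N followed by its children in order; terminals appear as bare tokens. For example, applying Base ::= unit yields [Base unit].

Ty
Base => Ty
bool => Ty
bool => Base => Ty
bool => unit => Ty
bool => unit => Base => Ty
bool => unit => ( Ty ) => Ty
bool => unit => ( Base ) => Ty
bool => unit => ( unit ) => Ty
bool => unit => ( unit ) => Base
bool => unit => ( unit ) => unit

[Ty [Base bool] => [Ty [Base unit] => [Ty [Base ( [Ty [Base unit]] )] => [Ty [Base unit]]]]]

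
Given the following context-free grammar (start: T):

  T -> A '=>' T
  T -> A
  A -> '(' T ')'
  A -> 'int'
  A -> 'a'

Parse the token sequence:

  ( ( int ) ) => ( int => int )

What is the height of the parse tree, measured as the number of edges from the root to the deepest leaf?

[T [A ( [T [A ( [T [A int]] )]] )] => [T [A ( [T [A int] => [T [A int]]] )]]]

6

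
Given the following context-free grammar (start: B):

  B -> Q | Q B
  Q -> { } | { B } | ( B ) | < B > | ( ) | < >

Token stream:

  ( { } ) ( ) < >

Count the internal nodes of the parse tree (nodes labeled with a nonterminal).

[B [Q ( [B [Q { }]] )] [B [Q ( )] [B [Q < >]]]]

8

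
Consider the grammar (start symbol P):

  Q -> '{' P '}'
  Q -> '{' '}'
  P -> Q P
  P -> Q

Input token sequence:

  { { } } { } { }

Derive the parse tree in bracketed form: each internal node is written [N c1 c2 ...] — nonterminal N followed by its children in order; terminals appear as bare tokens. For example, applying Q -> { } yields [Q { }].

[P [Q { [P [Q { }]] }] [P [Q { }] [P [Q { }]]]]

P
Q P
{ P } P
{ Q } P
{ { } } P
{ { } } Q P
{ { } } { } P
{ { } } { } Q
{ { } } { } { }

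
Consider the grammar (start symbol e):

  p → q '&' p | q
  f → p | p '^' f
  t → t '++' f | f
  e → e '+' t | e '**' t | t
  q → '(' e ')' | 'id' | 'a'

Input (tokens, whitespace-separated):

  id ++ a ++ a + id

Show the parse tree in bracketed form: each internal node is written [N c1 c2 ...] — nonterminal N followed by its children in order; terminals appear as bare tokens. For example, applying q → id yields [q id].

[e [e [t [t [t [f [p [q id]]]] ++ [f [p [q a]]]] ++ [f [p [q a]]]]] + [t [f [p [q id]]]]]

e
e + t
t + t
t ++ f + t
t ++ f ++ f + t
f ++ f ++ f + t
p ++ f ++ f + t
q ++ f ++ f + t
id ++ f ++ f + t
id ++ p ++ f + t
id ++ q ++ f + t
id ++ a ++ f + t
id ++ a ++ p + t
id ++ a ++ q + t
id ++ a ++ a + t
id ++ a ++ a + f
id ++ a ++ a + p
id ++ a ++ a + q
id ++ a ++ a + id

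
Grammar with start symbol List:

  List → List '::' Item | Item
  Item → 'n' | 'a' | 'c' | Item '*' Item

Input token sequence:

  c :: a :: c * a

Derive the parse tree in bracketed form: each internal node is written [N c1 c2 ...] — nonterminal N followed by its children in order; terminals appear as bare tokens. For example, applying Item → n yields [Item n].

List
List :: Item
List :: Item :: Item
Item :: Item :: Item
c :: Item :: Item
c :: a :: Item
c :: a :: Item * Item
c :: a :: c * Item
c :: a :: c * a

[List [List [List [Item c]] :: [Item a]] :: [Item [Item c] * [Item a]]]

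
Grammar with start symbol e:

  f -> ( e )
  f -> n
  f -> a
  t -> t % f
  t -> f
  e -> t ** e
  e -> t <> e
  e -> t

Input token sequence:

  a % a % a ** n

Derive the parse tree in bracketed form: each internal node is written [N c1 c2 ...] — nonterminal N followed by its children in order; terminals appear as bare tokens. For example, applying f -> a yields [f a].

e
t ** e
t % f ** e
t % f % f ** e
f % f % f ** e
a % f % f ** e
a % a % f ** e
a % a % a ** e
a % a % a ** t
a % a % a ** f
a % a % a ** n

[e [t [t [t [f a]] % [f a]] % [f a]] ** [e [t [f n]]]]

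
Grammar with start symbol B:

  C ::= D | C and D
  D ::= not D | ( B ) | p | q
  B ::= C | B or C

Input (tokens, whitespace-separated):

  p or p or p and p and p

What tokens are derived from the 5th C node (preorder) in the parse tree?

p

[B [B [B [C [D p]]] or [C [D p]]] or [C [C [C [D p]] and [D p]] and [D p]]]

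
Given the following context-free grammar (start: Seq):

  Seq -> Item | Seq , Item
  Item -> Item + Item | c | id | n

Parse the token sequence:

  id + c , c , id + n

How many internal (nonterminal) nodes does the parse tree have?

[Seq [Seq [Seq [Item [Item id] + [Item c]]] , [Item c]] , [Item [Item id] + [Item n]]]

10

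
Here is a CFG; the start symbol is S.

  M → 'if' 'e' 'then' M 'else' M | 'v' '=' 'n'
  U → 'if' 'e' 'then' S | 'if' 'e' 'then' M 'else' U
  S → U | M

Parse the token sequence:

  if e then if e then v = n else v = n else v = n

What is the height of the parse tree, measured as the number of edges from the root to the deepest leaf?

4

[S [M if e then [M if e then [M v = n] else [M v = n]] else [M v = n]]]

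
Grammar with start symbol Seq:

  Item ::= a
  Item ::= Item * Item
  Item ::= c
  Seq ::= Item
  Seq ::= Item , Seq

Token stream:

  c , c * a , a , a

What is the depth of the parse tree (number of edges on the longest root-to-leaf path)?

5

[Seq [Item c] , [Seq [Item [Item c] * [Item a]] , [Seq [Item a] , [Seq [Item a]]]]]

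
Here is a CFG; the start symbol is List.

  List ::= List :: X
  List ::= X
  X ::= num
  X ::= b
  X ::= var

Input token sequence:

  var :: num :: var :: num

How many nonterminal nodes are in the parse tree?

8

[List [List [List [List [X var]] :: [X num]] :: [X var]] :: [X num]]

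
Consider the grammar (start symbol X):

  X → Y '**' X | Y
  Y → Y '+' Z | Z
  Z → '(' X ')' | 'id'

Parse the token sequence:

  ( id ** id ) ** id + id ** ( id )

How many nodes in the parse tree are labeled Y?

7

[X [Y [Z ( [X [Y [Z id]] ** [X [Y [Z id]]]] )]] ** [X [Y [Y [Z id]] + [Z id]] ** [X [Y [Z ( [X [Y [Z id]]] )]]]]]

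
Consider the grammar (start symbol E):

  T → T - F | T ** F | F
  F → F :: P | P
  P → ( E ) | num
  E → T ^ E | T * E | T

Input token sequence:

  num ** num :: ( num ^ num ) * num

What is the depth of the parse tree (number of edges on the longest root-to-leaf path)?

[E [T [T [F [P num]]] ** [F [F [P num]] :: [P ( [E [T [F [P num]]] ^ [E [T [F [P num]]]]] )]]] * [E [T [F [P num]]]]]

9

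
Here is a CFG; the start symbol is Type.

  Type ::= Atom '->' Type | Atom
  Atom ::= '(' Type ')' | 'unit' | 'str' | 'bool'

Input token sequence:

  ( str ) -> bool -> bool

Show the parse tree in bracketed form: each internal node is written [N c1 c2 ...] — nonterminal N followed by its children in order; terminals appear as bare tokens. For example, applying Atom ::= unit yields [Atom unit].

Type
Atom -> Type
( Type ) -> Type
( Atom ) -> Type
( str ) -> Type
( str ) -> Atom -> Type
( str ) -> bool -> Type
( str ) -> bool -> Atom
( str ) -> bool -> bool

[Type [Atom ( [Type [Atom str]] )] -> [Type [Atom bool] -> [Type [Atom bool]]]]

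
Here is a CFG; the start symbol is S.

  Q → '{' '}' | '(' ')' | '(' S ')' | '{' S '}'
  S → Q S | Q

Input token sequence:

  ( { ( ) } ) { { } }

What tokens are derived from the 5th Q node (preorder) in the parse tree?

[S [Q ( [S [Q { [S [Q ( )]] }]] )] [S [Q { [S [Q { }]] }]]]

{ }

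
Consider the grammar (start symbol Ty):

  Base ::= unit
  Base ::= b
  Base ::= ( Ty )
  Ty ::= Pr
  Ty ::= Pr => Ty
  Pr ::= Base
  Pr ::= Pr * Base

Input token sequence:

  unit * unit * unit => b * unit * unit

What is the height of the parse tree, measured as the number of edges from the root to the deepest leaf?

[Ty [Pr [Pr [Pr [Base unit]] * [Base unit]] * [Base unit]] => [Ty [Pr [Pr [Pr [Base b]] * [Base unit]] * [Base unit]]]]

6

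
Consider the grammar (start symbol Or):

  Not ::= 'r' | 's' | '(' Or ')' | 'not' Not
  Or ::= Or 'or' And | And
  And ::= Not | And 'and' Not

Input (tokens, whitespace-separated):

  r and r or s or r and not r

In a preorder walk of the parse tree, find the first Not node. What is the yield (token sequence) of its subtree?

[Or [Or [Or [And [And [Not r]] and [Not r]]] or [And [Not s]]] or [And [And [Not r]] and [Not not [Not r]]]]

r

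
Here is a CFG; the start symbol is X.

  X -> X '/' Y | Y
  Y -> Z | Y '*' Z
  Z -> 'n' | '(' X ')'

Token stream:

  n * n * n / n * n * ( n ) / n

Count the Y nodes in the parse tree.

[X [X [X [Y [Y [Y [Z n]] * [Z n]] * [Z n]]] / [Y [Y [Y [Z n]] * [Z n]] * [Z ( [X [Y [Z n]]] )]]] / [Y [Z n]]]

8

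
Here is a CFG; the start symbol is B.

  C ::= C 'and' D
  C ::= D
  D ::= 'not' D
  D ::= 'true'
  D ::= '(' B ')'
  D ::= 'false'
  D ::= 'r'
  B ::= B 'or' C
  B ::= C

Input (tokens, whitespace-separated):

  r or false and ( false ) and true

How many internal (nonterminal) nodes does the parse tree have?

[B [B [C [D r]]] or [C [C [C [D false]] and [D ( [B [C [D false]]] )]] and [D true]]]

13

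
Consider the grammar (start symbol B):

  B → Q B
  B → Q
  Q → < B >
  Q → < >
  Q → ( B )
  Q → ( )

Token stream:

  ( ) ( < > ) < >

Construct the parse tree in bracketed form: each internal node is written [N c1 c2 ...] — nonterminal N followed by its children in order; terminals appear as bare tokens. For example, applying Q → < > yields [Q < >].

B
Q B
( ) B
( ) Q B
( ) ( B ) B
( ) ( Q ) B
( ) ( < > ) B
( ) ( < > ) Q
( ) ( < > ) < >

[B [Q ( )] [B [Q ( [B [Q < >]] )] [B [Q < >]]]]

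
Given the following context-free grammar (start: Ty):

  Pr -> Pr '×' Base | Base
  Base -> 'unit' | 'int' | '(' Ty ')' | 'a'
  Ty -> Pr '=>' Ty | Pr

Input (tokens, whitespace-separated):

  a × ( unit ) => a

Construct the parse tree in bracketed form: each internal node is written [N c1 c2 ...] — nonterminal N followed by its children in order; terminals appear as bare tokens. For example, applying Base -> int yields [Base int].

[Ty [Pr [Pr [Base a]] × [Base ( [Ty [Pr [Base unit]]] )]] => [Ty [Pr [Base a]]]]

Ty
Pr => Ty
Pr × Base => Ty
Base × Base => Ty
a × Base => Ty
a × ( Ty ) => Ty
a × ( Pr ) => Ty
a × ( Base ) => Ty
a × ( unit ) => Ty
a × ( unit ) => Pr
a × ( unit ) => Base
a × ( unit ) => a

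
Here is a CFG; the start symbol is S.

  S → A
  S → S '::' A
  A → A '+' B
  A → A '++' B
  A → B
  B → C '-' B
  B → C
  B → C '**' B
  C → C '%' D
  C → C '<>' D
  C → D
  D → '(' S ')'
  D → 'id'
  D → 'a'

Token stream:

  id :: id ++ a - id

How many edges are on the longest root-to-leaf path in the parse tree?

6

[S [S [A [B [C [D id]]]]] :: [A [A [B [C [D id]]]] ++ [B [C [D a]] - [B [C [D id]]]]]]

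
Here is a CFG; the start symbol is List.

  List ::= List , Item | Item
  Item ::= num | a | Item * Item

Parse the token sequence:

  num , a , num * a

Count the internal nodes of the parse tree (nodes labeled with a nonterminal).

8

[List [List [List [Item num]] , [Item a]] , [Item [Item num] * [Item a]]]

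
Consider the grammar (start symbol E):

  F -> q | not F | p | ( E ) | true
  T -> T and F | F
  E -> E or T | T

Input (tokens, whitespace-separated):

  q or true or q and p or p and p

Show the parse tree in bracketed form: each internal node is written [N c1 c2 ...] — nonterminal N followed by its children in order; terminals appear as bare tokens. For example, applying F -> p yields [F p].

E
E or T
E or T or T
E or T or T or T
T or T or T or T
F or T or T or T
q or T or T or T
q or F or T or T
q or true or T or T
q or true or T and F or T
q or true or F and F or T
q or true or q and F or T
q or true or q and p or T
q or true or q and p or T and F
q or true or q and p or F and F
q or true or q and p or p and F
q or true or q and p or p and p

[E [E [E [E [T [F q]]] or [T [F true]]] or [T [T [F q]] and [F p]]] or [T [T [F p]] and [F p]]]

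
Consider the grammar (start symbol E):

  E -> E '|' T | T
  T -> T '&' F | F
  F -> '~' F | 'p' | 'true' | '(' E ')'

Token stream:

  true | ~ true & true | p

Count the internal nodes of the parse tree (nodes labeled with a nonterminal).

12

[E [E [E [T [F true]]] | [T [T [F ~ [F true]]] & [F true]]] | [T [F p]]]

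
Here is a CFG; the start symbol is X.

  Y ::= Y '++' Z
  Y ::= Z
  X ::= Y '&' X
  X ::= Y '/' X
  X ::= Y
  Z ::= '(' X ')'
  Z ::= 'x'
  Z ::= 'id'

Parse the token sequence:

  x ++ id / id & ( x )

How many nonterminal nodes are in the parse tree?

[X [Y [Y [Z x]] ++ [Z id]] / [X [Y [Z id]] & [X [Y [Z ( [X [Y [Z x]]] )]]]]]

14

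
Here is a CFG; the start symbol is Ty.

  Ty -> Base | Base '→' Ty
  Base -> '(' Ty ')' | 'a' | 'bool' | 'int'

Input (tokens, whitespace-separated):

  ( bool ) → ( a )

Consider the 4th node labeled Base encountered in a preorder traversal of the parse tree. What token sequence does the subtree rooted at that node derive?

a

[Ty [Base ( [Ty [Base bool]] )] → [Ty [Base ( [Ty [Base a]] )]]]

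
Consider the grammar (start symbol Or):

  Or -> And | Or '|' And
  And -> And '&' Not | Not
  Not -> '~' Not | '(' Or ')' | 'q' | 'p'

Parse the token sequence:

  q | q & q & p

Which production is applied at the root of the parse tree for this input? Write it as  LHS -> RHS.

[Or [Or [And [Not q]]] | [And [And [And [Not q]] & [Not q]] & [Not p]]]

Or -> Or '|' And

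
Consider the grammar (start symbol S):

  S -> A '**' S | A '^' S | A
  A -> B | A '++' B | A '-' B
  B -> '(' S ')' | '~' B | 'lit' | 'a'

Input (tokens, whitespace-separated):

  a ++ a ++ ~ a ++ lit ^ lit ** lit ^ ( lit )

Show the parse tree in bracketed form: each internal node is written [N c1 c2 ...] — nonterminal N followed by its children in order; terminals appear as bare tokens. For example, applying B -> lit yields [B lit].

S
A ^ S
A ++ B ^ S
A ++ B ++ B ^ S
A ++ B ++ B ++ B ^ S
B ++ B ++ B ++ B ^ S
a ++ B ++ B ++ B ^ S
a ++ a ++ B ++ B ^ S
a ++ a ++ ~ B ++ B ^ S
a ++ a ++ ~ a ++ B ^ S
a ++ a ++ ~ a ++ lit ^ S
a ++ a ++ ~ a ++ lit ^ A ** S
a ++ a ++ ~ a ++ lit ^ B ** S
a ++ a ++ ~ a ++ lit ^ lit ** S
a ++ a ++ ~ a ++ lit ^ lit ** A ^ S
a ++ a ++ ~ a ++ lit ^ lit ** B ^ S
a ++ a ++ ~ a ++ lit ^ lit ** lit ^ S
a ++ a ++ ~ a ++ lit ^ lit ** lit ^ A
a ++ a ++ ~ a ++ lit ^ lit ** lit ^ B
a ++ a ++ ~ a ++ lit ^ lit ** lit ^ ( S )
a ++ a ++ ~ a ++ lit ^ lit ** lit ^ ( A )
a ++ a ++ ~ a ++ lit ^ lit ** lit ^ ( B )
a ++ a ++ ~ a ++ lit ^ lit ** lit ^ ( lit )

[S [A [A [A [A [B a]] ++ [B a]] ++ [B ~ [B a]]] ++ [B lit]] ^ [S [A [B lit]] ** [S [A [B lit]] ^ [S [A [B ( [S [A [B lit]]] )]]]]]]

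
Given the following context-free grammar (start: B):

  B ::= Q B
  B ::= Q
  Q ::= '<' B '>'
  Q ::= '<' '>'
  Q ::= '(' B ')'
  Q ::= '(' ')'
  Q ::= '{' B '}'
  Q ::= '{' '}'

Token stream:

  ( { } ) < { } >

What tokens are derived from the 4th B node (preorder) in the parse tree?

[B [Q ( [B [Q { }]] )] [B [Q < [B [Q { }]] >]]]

{ }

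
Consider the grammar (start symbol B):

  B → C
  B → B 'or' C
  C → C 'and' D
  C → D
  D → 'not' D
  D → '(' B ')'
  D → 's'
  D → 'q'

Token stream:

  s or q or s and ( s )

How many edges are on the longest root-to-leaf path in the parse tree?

6

[B [B [B [C [D s]]] or [C [D q]]] or [C [C [D s]] and [D ( [B [C [D s]]] )]]]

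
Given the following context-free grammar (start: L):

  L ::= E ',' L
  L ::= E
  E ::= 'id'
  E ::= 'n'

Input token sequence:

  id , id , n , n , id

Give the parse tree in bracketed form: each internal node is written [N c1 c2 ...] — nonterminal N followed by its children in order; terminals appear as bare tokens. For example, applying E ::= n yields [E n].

L
E , L
id , L
id , E , L
id , id , L
id , id , E , L
id , id , n , L
id , id , n , E , L
id , id , n , n , L
id , id , n , n , E
id , id , n , n , id

[L [E id] , [L [E id] , [L [E n] , [L [E n] , [L [E id]]]]]]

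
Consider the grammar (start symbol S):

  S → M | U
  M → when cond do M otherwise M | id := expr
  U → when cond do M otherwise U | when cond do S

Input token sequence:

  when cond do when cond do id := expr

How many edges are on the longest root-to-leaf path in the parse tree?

6

[S [U when cond do [S [U when cond do [S [M id := expr]]]]]]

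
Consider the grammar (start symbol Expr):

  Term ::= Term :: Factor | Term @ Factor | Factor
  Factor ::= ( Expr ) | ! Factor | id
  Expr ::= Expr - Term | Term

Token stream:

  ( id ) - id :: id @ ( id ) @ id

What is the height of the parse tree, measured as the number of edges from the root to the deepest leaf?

[Expr [Expr [Term [Factor ( [Expr [Term [Factor id]]] )]]] - [Term [Term [Term [Term [Factor id]] :: [Factor id]] @ [Factor ( [Expr [Term [Factor id]]] )]] @ [Factor id]]]

7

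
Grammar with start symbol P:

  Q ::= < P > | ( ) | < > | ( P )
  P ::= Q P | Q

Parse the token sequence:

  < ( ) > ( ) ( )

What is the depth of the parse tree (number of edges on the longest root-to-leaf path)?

4

[P [Q < [P [Q ( )]] >] [P [Q ( )] [P [Q ( )]]]]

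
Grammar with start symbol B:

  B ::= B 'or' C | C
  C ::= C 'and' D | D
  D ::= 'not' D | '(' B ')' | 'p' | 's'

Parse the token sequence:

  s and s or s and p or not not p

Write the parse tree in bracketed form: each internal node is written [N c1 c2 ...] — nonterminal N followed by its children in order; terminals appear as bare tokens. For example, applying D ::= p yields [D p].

B
B or C
B or C or C
C or C or C
C and D or C or C
D and D or C or C
s and D or C or C
s and s or C or C
s and s or C and D or C
s and s or D and D or C
s and s or s and D or C
s and s or s and p or C
s and s or s and p or D
s and s or s and p or not D
s and s or s and p or not not D
s and s or s and p or not not p

[B [B [B [C [C [D s]] and [D s]]] or [C [C [D s]] and [D p]]] or [C [D not [D not [D p]]]]]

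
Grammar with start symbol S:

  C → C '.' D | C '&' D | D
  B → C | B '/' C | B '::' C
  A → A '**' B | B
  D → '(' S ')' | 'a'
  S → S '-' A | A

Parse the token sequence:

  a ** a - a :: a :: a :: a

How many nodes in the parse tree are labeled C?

[S [S [A [A [B [C [D a]]]] ** [B [C [D a]]]]] - [A [B [B [B [B [C [D a]]] :: [C [D a]]] :: [C [D a]]] :: [C [D a]]]]]

6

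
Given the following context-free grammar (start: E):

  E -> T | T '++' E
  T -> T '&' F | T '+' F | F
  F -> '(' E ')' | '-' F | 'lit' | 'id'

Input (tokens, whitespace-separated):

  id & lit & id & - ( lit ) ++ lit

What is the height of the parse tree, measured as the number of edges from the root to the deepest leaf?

[E [T [T [T [T [F id]] & [F lit]] & [F id]] & [F - [F ( [E [T [F lit]]] )]]] ++ [E [T [F lit]]]]

7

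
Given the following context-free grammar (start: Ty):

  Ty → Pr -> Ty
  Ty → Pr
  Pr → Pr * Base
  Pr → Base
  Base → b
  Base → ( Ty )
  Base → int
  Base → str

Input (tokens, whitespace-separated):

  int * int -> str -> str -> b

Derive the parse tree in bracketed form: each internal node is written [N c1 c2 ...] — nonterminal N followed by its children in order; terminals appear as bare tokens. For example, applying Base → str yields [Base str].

[Ty [Pr [Pr [Base int]] * [Base int]] -> [Ty [Pr [Base str]] -> [Ty [Pr [Base str]] -> [Ty [Pr [Base b]]]]]]

Ty
Pr -> Ty
Pr * Base -> Ty
Base * Base -> Ty
int * Base -> Ty
int * int -> Ty
int * int -> Pr -> Ty
int * int -> Base -> Ty
int * int -> str -> Ty
int * int -> str -> Pr -> Ty
int * int -> str -> Base -> Ty
int * int -> str -> str -> Ty
int * int -> str -> str -> Pr
int * int -> str -> str -> Base
int * int -> str -> str -> b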